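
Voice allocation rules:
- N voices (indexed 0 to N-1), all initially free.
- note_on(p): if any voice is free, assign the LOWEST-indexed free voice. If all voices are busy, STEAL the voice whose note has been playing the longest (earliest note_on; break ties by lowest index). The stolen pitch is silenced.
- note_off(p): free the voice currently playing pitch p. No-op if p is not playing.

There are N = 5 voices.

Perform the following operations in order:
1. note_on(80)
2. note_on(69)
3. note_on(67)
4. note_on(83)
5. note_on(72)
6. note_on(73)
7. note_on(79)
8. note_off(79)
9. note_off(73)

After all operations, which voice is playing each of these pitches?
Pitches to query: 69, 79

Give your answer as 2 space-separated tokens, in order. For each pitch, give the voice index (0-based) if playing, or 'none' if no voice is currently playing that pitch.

Answer: none none

Derivation:
Op 1: note_on(80): voice 0 is free -> assigned | voices=[80 - - - -]
Op 2: note_on(69): voice 1 is free -> assigned | voices=[80 69 - - -]
Op 3: note_on(67): voice 2 is free -> assigned | voices=[80 69 67 - -]
Op 4: note_on(83): voice 3 is free -> assigned | voices=[80 69 67 83 -]
Op 5: note_on(72): voice 4 is free -> assigned | voices=[80 69 67 83 72]
Op 6: note_on(73): all voices busy, STEAL voice 0 (pitch 80, oldest) -> assign | voices=[73 69 67 83 72]
Op 7: note_on(79): all voices busy, STEAL voice 1 (pitch 69, oldest) -> assign | voices=[73 79 67 83 72]
Op 8: note_off(79): free voice 1 | voices=[73 - 67 83 72]
Op 9: note_off(73): free voice 0 | voices=[- - 67 83 72]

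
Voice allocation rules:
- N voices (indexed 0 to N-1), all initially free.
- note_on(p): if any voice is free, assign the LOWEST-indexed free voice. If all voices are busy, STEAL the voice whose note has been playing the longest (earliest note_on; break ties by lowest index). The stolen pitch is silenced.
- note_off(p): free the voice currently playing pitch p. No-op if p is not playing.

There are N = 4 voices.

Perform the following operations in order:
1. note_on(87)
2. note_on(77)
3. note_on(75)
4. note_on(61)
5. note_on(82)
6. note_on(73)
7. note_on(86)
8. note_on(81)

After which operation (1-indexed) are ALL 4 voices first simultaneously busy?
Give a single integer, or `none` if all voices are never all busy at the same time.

Answer: 4

Derivation:
Op 1: note_on(87): voice 0 is free -> assigned | voices=[87 - - -]
Op 2: note_on(77): voice 1 is free -> assigned | voices=[87 77 - -]
Op 3: note_on(75): voice 2 is free -> assigned | voices=[87 77 75 -]
Op 4: note_on(61): voice 3 is free -> assigned | voices=[87 77 75 61]
Op 5: note_on(82): all voices busy, STEAL voice 0 (pitch 87, oldest) -> assign | voices=[82 77 75 61]
Op 6: note_on(73): all voices busy, STEAL voice 1 (pitch 77, oldest) -> assign | voices=[82 73 75 61]
Op 7: note_on(86): all voices busy, STEAL voice 2 (pitch 75, oldest) -> assign | voices=[82 73 86 61]
Op 8: note_on(81): all voices busy, STEAL voice 3 (pitch 61, oldest) -> assign | voices=[82 73 86 81]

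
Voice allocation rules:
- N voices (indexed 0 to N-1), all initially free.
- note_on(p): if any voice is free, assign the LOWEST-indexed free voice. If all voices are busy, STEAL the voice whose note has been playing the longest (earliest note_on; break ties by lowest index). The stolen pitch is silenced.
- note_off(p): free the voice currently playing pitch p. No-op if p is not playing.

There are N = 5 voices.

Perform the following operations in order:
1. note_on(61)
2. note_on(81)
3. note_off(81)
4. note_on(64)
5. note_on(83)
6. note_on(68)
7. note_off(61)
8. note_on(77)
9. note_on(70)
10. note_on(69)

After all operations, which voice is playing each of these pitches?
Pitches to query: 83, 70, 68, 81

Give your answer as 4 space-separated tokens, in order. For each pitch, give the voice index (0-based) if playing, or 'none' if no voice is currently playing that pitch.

Answer: 2 4 3 none

Derivation:
Op 1: note_on(61): voice 0 is free -> assigned | voices=[61 - - - -]
Op 2: note_on(81): voice 1 is free -> assigned | voices=[61 81 - - -]
Op 3: note_off(81): free voice 1 | voices=[61 - - - -]
Op 4: note_on(64): voice 1 is free -> assigned | voices=[61 64 - - -]
Op 5: note_on(83): voice 2 is free -> assigned | voices=[61 64 83 - -]
Op 6: note_on(68): voice 3 is free -> assigned | voices=[61 64 83 68 -]
Op 7: note_off(61): free voice 0 | voices=[- 64 83 68 -]
Op 8: note_on(77): voice 0 is free -> assigned | voices=[77 64 83 68 -]
Op 9: note_on(70): voice 4 is free -> assigned | voices=[77 64 83 68 70]
Op 10: note_on(69): all voices busy, STEAL voice 1 (pitch 64, oldest) -> assign | voices=[77 69 83 68 70]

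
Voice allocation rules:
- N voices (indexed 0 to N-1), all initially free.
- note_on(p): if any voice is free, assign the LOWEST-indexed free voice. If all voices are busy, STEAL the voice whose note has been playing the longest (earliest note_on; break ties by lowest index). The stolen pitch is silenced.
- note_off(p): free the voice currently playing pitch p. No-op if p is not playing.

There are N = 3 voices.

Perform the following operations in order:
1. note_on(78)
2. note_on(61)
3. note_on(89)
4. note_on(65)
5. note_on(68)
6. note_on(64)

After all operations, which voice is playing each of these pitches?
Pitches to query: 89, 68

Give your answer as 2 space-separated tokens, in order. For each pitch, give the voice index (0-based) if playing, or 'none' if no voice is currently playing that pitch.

Op 1: note_on(78): voice 0 is free -> assigned | voices=[78 - -]
Op 2: note_on(61): voice 1 is free -> assigned | voices=[78 61 -]
Op 3: note_on(89): voice 2 is free -> assigned | voices=[78 61 89]
Op 4: note_on(65): all voices busy, STEAL voice 0 (pitch 78, oldest) -> assign | voices=[65 61 89]
Op 5: note_on(68): all voices busy, STEAL voice 1 (pitch 61, oldest) -> assign | voices=[65 68 89]
Op 6: note_on(64): all voices busy, STEAL voice 2 (pitch 89, oldest) -> assign | voices=[65 68 64]

Answer: none 1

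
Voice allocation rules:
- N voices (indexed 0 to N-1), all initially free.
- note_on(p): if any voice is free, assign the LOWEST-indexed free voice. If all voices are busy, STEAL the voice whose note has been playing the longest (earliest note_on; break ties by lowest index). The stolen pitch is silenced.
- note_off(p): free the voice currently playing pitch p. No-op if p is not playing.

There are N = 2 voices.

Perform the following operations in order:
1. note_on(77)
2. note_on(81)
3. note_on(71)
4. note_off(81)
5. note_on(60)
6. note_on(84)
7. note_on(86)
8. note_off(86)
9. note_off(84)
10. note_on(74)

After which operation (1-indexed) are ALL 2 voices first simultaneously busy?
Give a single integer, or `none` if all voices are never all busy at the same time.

Answer: 2

Derivation:
Op 1: note_on(77): voice 0 is free -> assigned | voices=[77 -]
Op 2: note_on(81): voice 1 is free -> assigned | voices=[77 81]
Op 3: note_on(71): all voices busy, STEAL voice 0 (pitch 77, oldest) -> assign | voices=[71 81]
Op 4: note_off(81): free voice 1 | voices=[71 -]
Op 5: note_on(60): voice 1 is free -> assigned | voices=[71 60]
Op 6: note_on(84): all voices busy, STEAL voice 0 (pitch 71, oldest) -> assign | voices=[84 60]
Op 7: note_on(86): all voices busy, STEAL voice 1 (pitch 60, oldest) -> assign | voices=[84 86]
Op 8: note_off(86): free voice 1 | voices=[84 -]
Op 9: note_off(84): free voice 0 | voices=[- -]
Op 10: note_on(74): voice 0 is free -> assigned | voices=[74 -]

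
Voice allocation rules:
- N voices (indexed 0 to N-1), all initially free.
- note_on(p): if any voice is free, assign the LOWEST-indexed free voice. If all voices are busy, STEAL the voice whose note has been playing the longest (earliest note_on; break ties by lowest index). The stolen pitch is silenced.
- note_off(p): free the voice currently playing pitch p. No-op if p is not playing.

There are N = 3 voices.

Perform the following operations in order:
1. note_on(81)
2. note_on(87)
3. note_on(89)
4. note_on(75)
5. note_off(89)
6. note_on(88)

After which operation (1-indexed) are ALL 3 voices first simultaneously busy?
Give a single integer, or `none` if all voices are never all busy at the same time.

Answer: 3

Derivation:
Op 1: note_on(81): voice 0 is free -> assigned | voices=[81 - -]
Op 2: note_on(87): voice 1 is free -> assigned | voices=[81 87 -]
Op 3: note_on(89): voice 2 is free -> assigned | voices=[81 87 89]
Op 4: note_on(75): all voices busy, STEAL voice 0 (pitch 81, oldest) -> assign | voices=[75 87 89]
Op 5: note_off(89): free voice 2 | voices=[75 87 -]
Op 6: note_on(88): voice 2 is free -> assigned | voices=[75 87 88]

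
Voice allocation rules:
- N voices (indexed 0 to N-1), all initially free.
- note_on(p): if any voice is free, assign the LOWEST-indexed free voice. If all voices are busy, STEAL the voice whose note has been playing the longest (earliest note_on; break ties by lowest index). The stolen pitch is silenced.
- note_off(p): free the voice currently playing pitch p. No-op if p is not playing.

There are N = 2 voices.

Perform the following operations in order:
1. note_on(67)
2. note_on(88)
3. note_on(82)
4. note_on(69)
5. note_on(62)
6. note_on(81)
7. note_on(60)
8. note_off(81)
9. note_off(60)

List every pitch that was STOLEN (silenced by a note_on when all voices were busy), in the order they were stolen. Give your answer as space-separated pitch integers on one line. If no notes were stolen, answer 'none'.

Answer: 67 88 82 69 62

Derivation:
Op 1: note_on(67): voice 0 is free -> assigned | voices=[67 -]
Op 2: note_on(88): voice 1 is free -> assigned | voices=[67 88]
Op 3: note_on(82): all voices busy, STEAL voice 0 (pitch 67, oldest) -> assign | voices=[82 88]
Op 4: note_on(69): all voices busy, STEAL voice 1 (pitch 88, oldest) -> assign | voices=[82 69]
Op 5: note_on(62): all voices busy, STEAL voice 0 (pitch 82, oldest) -> assign | voices=[62 69]
Op 6: note_on(81): all voices busy, STEAL voice 1 (pitch 69, oldest) -> assign | voices=[62 81]
Op 7: note_on(60): all voices busy, STEAL voice 0 (pitch 62, oldest) -> assign | voices=[60 81]
Op 8: note_off(81): free voice 1 | voices=[60 -]
Op 9: note_off(60): free voice 0 | voices=[- -]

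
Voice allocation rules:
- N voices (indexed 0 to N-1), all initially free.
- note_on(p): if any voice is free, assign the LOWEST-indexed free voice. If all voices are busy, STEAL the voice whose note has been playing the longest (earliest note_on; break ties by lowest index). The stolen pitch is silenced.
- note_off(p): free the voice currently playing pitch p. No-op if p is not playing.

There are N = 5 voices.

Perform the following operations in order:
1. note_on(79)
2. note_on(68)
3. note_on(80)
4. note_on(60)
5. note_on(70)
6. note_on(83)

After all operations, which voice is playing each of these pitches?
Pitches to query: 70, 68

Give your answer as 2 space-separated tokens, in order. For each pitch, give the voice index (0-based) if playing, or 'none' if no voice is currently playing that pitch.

Answer: 4 1

Derivation:
Op 1: note_on(79): voice 0 is free -> assigned | voices=[79 - - - -]
Op 2: note_on(68): voice 1 is free -> assigned | voices=[79 68 - - -]
Op 3: note_on(80): voice 2 is free -> assigned | voices=[79 68 80 - -]
Op 4: note_on(60): voice 3 is free -> assigned | voices=[79 68 80 60 -]
Op 5: note_on(70): voice 4 is free -> assigned | voices=[79 68 80 60 70]
Op 6: note_on(83): all voices busy, STEAL voice 0 (pitch 79, oldest) -> assign | voices=[83 68 80 60 70]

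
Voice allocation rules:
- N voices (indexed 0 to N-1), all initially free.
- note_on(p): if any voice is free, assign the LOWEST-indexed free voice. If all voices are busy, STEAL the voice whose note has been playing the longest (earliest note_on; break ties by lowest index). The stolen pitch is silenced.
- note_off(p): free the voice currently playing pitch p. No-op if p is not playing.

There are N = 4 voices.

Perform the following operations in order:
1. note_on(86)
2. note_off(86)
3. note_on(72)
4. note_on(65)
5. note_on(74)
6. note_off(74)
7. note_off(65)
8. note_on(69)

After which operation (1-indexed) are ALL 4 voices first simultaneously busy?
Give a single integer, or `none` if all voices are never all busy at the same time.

Op 1: note_on(86): voice 0 is free -> assigned | voices=[86 - - -]
Op 2: note_off(86): free voice 0 | voices=[- - - -]
Op 3: note_on(72): voice 0 is free -> assigned | voices=[72 - - -]
Op 4: note_on(65): voice 1 is free -> assigned | voices=[72 65 - -]
Op 5: note_on(74): voice 2 is free -> assigned | voices=[72 65 74 -]
Op 6: note_off(74): free voice 2 | voices=[72 65 - -]
Op 7: note_off(65): free voice 1 | voices=[72 - - -]
Op 8: note_on(69): voice 1 is free -> assigned | voices=[72 69 - -]

Answer: none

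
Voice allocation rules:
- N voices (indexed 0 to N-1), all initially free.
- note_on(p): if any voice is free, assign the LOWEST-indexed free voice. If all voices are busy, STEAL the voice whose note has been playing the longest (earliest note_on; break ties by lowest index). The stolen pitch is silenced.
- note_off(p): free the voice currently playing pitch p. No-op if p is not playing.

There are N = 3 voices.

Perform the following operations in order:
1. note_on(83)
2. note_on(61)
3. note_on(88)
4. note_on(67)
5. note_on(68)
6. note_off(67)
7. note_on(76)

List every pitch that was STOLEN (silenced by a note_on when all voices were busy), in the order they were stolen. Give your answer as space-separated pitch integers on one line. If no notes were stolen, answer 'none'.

Op 1: note_on(83): voice 0 is free -> assigned | voices=[83 - -]
Op 2: note_on(61): voice 1 is free -> assigned | voices=[83 61 -]
Op 3: note_on(88): voice 2 is free -> assigned | voices=[83 61 88]
Op 4: note_on(67): all voices busy, STEAL voice 0 (pitch 83, oldest) -> assign | voices=[67 61 88]
Op 5: note_on(68): all voices busy, STEAL voice 1 (pitch 61, oldest) -> assign | voices=[67 68 88]
Op 6: note_off(67): free voice 0 | voices=[- 68 88]
Op 7: note_on(76): voice 0 is free -> assigned | voices=[76 68 88]

Answer: 83 61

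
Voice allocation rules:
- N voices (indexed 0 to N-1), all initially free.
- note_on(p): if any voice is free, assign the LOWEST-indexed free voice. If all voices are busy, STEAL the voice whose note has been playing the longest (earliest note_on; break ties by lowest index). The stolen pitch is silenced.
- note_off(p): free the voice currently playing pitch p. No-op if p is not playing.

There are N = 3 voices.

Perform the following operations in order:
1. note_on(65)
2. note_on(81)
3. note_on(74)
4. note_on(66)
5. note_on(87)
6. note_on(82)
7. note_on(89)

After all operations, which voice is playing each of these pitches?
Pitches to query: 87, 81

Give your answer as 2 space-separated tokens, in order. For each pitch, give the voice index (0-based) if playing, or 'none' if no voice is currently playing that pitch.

Answer: 1 none

Derivation:
Op 1: note_on(65): voice 0 is free -> assigned | voices=[65 - -]
Op 2: note_on(81): voice 1 is free -> assigned | voices=[65 81 -]
Op 3: note_on(74): voice 2 is free -> assigned | voices=[65 81 74]
Op 4: note_on(66): all voices busy, STEAL voice 0 (pitch 65, oldest) -> assign | voices=[66 81 74]
Op 5: note_on(87): all voices busy, STEAL voice 1 (pitch 81, oldest) -> assign | voices=[66 87 74]
Op 6: note_on(82): all voices busy, STEAL voice 2 (pitch 74, oldest) -> assign | voices=[66 87 82]
Op 7: note_on(89): all voices busy, STEAL voice 0 (pitch 66, oldest) -> assign | voices=[89 87 82]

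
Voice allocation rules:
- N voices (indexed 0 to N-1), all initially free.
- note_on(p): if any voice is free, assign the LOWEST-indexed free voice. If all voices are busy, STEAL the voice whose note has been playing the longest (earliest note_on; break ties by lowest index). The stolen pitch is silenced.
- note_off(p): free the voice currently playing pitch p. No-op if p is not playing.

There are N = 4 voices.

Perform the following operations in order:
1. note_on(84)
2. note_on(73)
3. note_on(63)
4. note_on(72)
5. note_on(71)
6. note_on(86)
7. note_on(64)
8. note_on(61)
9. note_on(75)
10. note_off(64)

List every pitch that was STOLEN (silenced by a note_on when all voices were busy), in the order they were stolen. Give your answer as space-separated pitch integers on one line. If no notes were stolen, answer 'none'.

Op 1: note_on(84): voice 0 is free -> assigned | voices=[84 - - -]
Op 2: note_on(73): voice 1 is free -> assigned | voices=[84 73 - -]
Op 3: note_on(63): voice 2 is free -> assigned | voices=[84 73 63 -]
Op 4: note_on(72): voice 3 is free -> assigned | voices=[84 73 63 72]
Op 5: note_on(71): all voices busy, STEAL voice 0 (pitch 84, oldest) -> assign | voices=[71 73 63 72]
Op 6: note_on(86): all voices busy, STEAL voice 1 (pitch 73, oldest) -> assign | voices=[71 86 63 72]
Op 7: note_on(64): all voices busy, STEAL voice 2 (pitch 63, oldest) -> assign | voices=[71 86 64 72]
Op 8: note_on(61): all voices busy, STEAL voice 3 (pitch 72, oldest) -> assign | voices=[71 86 64 61]
Op 9: note_on(75): all voices busy, STEAL voice 0 (pitch 71, oldest) -> assign | voices=[75 86 64 61]
Op 10: note_off(64): free voice 2 | voices=[75 86 - 61]

Answer: 84 73 63 72 71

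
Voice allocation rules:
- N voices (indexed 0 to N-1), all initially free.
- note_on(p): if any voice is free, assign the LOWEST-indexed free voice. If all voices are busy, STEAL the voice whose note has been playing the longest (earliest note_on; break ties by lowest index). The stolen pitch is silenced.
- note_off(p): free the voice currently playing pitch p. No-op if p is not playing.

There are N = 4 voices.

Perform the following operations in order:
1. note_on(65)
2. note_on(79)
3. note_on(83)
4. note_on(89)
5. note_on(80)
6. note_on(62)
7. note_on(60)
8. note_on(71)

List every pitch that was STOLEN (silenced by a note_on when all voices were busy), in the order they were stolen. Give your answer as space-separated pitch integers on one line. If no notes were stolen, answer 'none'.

Op 1: note_on(65): voice 0 is free -> assigned | voices=[65 - - -]
Op 2: note_on(79): voice 1 is free -> assigned | voices=[65 79 - -]
Op 3: note_on(83): voice 2 is free -> assigned | voices=[65 79 83 -]
Op 4: note_on(89): voice 3 is free -> assigned | voices=[65 79 83 89]
Op 5: note_on(80): all voices busy, STEAL voice 0 (pitch 65, oldest) -> assign | voices=[80 79 83 89]
Op 6: note_on(62): all voices busy, STEAL voice 1 (pitch 79, oldest) -> assign | voices=[80 62 83 89]
Op 7: note_on(60): all voices busy, STEAL voice 2 (pitch 83, oldest) -> assign | voices=[80 62 60 89]
Op 8: note_on(71): all voices busy, STEAL voice 3 (pitch 89, oldest) -> assign | voices=[80 62 60 71]

Answer: 65 79 83 89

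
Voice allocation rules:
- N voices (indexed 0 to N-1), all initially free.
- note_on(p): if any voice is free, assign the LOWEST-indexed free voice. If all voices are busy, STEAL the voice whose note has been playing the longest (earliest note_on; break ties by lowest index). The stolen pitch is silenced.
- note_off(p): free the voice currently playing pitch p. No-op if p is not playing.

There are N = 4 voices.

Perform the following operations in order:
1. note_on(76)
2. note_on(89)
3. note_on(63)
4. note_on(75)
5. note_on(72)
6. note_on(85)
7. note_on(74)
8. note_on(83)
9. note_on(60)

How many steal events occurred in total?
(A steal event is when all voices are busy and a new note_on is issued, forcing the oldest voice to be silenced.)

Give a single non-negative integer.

Op 1: note_on(76): voice 0 is free -> assigned | voices=[76 - - -]
Op 2: note_on(89): voice 1 is free -> assigned | voices=[76 89 - -]
Op 3: note_on(63): voice 2 is free -> assigned | voices=[76 89 63 -]
Op 4: note_on(75): voice 3 is free -> assigned | voices=[76 89 63 75]
Op 5: note_on(72): all voices busy, STEAL voice 0 (pitch 76, oldest) -> assign | voices=[72 89 63 75]
Op 6: note_on(85): all voices busy, STEAL voice 1 (pitch 89, oldest) -> assign | voices=[72 85 63 75]
Op 7: note_on(74): all voices busy, STEAL voice 2 (pitch 63, oldest) -> assign | voices=[72 85 74 75]
Op 8: note_on(83): all voices busy, STEAL voice 3 (pitch 75, oldest) -> assign | voices=[72 85 74 83]
Op 9: note_on(60): all voices busy, STEAL voice 0 (pitch 72, oldest) -> assign | voices=[60 85 74 83]

Answer: 5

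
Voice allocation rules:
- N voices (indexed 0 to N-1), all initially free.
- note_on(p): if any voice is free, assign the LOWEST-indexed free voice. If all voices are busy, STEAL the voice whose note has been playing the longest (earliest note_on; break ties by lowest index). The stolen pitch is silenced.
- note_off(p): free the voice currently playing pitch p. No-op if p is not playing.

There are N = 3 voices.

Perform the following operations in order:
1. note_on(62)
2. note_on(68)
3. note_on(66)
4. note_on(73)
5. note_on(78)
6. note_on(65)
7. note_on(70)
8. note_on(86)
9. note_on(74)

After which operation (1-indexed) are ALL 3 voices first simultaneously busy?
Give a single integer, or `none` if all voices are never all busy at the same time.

Op 1: note_on(62): voice 0 is free -> assigned | voices=[62 - -]
Op 2: note_on(68): voice 1 is free -> assigned | voices=[62 68 -]
Op 3: note_on(66): voice 2 is free -> assigned | voices=[62 68 66]
Op 4: note_on(73): all voices busy, STEAL voice 0 (pitch 62, oldest) -> assign | voices=[73 68 66]
Op 5: note_on(78): all voices busy, STEAL voice 1 (pitch 68, oldest) -> assign | voices=[73 78 66]
Op 6: note_on(65): all voices busy, STEAL voice 2 (pitch 66, oldest) -> assign | voices=[73 78 65]
Op 7: note_on(70): all voices busy, STEAL voice 0 (pitch 73, oldest) -> assign | voices=[70 78 65]
Op 8: note_on(86): all voices busy, STEAL voice 1 (pitch 78, oldest) -> assign | voices=[70 86 65]
Op 9: note_on(74): all voices busy, STEAL voice 2 (pitch 65, oldest) -> assign | voices=[70 86 74]

Answer: 3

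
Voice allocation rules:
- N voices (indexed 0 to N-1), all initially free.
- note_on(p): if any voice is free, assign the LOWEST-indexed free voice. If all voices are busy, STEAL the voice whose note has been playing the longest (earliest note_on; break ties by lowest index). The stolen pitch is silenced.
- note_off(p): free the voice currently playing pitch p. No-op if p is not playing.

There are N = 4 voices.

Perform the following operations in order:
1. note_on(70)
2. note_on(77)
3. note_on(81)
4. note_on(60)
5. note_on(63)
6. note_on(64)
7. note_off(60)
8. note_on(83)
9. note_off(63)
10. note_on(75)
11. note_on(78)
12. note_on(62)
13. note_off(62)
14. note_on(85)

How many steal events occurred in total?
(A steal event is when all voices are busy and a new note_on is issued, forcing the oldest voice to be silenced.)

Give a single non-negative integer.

Answer: 4

Derivation:
Op 1: note_on(70): voice 0 is free -> assigned | voices=[70 - - -]
Op 2: note_on(77): voice 1 is free -> assigned | voices=[70 77 - -]
Op 3: note_on(81): voice 2 is free -> assigned | voices=[70 77 81 -]
Op 4: note_on(60): voice 3 is free -> assigned | voices=[70 77 81 60]
Op 5: note_on(63): all voices busy, STEAL voice 0 (pitch 70, oldest) -> assign | voices=[63 77 81 60]
Op 6: note_on(64): all voices busy, STEAL voice 1 (pitch 77, oldest) -> assign | voices=[63 64 81 60]
Op 7: note_off(60): free voice 3 | voices=[63 64 81 -]
Op 8: note_on(83): voice 3 is free -> assigned | voices=[63 64 81 83]
Op 9: note_off(63): free voice 0 | voices=[- 64 81 83]
Op 10: note_on(75): voice 0 is free -> assigned | voices=[75 64 81 83]
Op 11: note_on(78): all voices busy, STEAL voice 2 (pitch 81, oldest) -> assign | voices=[75 64 78 83]
Op 12: note_on(62): all voices busy, STEAL voice 1 (pitch 64, oldest) -> assign | voices=[75 62 78 83]
Op 13: note_off(62): free voice 1 | voices=[75 - 78 83]
Op 14: note_on(85): voice 1 is free -> assigned | voices=[75 85 78 83]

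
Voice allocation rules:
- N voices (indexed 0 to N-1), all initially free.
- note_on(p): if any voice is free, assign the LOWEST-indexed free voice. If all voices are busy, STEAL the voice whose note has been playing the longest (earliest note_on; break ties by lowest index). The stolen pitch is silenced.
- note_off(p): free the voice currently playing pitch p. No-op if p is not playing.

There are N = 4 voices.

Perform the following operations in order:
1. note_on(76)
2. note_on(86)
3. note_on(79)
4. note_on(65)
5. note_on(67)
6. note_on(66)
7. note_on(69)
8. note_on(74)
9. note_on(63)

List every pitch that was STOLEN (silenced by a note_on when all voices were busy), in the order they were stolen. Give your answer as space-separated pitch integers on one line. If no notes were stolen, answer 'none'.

Op 1: note_on(76): voice 0 is free -> assigned | voices=[76 - - -]
Op 2: note_on(86): voice 1 is free -> assigned | voices=[76 86 - -]
Op 3: note_on(79): voice 2 is free -> assigned | voices=[76 86 79 -]
Op 4: note_on(65): voice 3 is free -> assigned | voices=[76 86 79 65]
Op 5: note_on(67): all voices busy, STEAL voice 0 (pitch 76, oldest) -> assign | voices=[67 86 79 65]
Op 6: note_on(66): all voices busy, STEAL voice 1 (pitch 86, oldest) -> assign | voices=[67 66 79 65]
Op 7: note_on(69): all voices busy, STEAL voice 2 (pitch 79, oldest) -> assign | voices=[67 66 69 65]
Op 8: note_on(74): all voices busy, STEAL voice 3 (pitch 65, oldest) -> assign | voices=[67 66 69 74]
Op 9: note_on(63): all voices busy, STEAL voice 0 (pitch 67, oldest) -> assign | voices=[63 66 69 74]

Answer: 76 86 79 65 67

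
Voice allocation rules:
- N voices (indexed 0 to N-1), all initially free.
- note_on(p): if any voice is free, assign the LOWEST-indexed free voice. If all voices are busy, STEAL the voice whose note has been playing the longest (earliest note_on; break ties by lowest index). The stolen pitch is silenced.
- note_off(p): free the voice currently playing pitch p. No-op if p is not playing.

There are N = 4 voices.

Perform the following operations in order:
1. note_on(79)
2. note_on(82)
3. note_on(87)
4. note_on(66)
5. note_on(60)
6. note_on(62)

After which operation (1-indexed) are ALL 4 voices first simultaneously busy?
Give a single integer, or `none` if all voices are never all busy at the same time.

Op 1: note_on(79): voice 0 is free -> assigned | voices=[79 - - -]
Op 2: note_on(82): voice 1 is free -> assigned | voices=[79 82 - -]
Op 3: note_on(87): voice 2 is free -> assigned | voices=[79 82 87 -]
Op 4: note_on(66): voice 3 is free -> assigned | voices=[79 82 87 66]
Op 5: note_on(60): all voices busy, STEAL voice 0 (pitch 79, oldest) -> assign | voices=[60 82 87 66]
Op 6: note_on(62): all voices busy, STEAL voice 1 (pitch 82, oldest) -> assign | voices=[60 62 87 66]

Answer: 4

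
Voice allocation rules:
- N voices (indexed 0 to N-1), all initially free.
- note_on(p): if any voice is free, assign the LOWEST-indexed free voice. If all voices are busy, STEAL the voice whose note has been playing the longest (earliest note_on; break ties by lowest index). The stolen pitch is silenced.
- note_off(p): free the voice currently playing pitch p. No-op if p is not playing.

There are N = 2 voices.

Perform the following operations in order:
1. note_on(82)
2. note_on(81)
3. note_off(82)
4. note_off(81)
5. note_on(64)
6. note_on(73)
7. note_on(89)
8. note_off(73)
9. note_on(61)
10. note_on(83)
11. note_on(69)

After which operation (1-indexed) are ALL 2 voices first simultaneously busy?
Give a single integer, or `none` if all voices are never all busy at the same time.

Answer: 2

Derivation:
Op 1: note_on(82): voice 0 is free -> assigned | voices=[82 -]
Op 2: note_on(81): voice 1 is free -> assigned | voices=[82 81]
Op 3: note_off(82): free voice 0 | voices=[- 81]
Op 4: note_off(81): free voice 1 | voices=[- -]
Op 5: note_on(64): voice 0 is free -> assigned | voices=[64 -]
Op 6: note_on(73): voice 1 is free -> assigned | voices=[64 73]
Op 7: note_on(89): all voices busy, STEAL voice 0 (pitch 64, oldest) -> assign | voices=[89 73]
Op 8: note_off(73): free voice 1 | voices=[89 -]
Op 9: note_on(61): voice 1 is free -> assigned | voices=[89 61]
Op 10: note_on(83): all voices busy, STEAL voice 0 (pitch 89, oldest) -> assign | voices=[83 61]
Op 11: note_on(69): all voices busy, STEAL voice 1 (pitch 61, oldest) -> assign | voices=[83 69]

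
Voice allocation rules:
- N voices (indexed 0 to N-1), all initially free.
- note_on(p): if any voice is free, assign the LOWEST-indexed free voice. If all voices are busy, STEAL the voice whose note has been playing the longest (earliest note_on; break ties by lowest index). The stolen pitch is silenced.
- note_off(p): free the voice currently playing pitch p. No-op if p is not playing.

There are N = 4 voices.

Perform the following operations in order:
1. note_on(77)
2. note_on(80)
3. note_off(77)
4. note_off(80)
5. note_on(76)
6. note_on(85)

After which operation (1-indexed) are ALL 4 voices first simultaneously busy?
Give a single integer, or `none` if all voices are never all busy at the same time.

Op 1: note_on(77): voice 0 is free -> assigned | voices=[77 - - -]
Op 2: note_on(80): voice 1 is free -> assigned | voices=[77 80 - -]
Op 3: note_off(77): free voice 0 | voices=[- 80 - -]
Op 4: note_off(80): free voice 1 | voices=[- - - -]
Op 5: note_on(76): voice 0 is free -> assigned | voices=[76 - - -]
Op 6: note_on(85): voice 1 is free -> assigned | voices=[76 85 - -]

Answer: none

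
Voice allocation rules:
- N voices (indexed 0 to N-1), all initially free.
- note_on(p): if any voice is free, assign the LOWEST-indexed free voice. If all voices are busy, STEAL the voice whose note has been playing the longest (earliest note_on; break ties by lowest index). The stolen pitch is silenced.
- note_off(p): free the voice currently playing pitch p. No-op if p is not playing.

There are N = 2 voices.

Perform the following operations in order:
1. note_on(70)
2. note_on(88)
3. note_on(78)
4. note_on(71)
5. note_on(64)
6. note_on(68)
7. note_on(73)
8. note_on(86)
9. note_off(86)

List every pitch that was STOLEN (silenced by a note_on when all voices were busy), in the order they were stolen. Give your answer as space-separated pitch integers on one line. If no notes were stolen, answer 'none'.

Answer: 70 88 78 71 64 68

Derivation:
Op 1: note_on(70): voice 0 is free -> assigned | voices=[70 -]
Op 2: note_on(88): voice 1 is free -> assigned | voices=[70 88]
Op 3: note_on(78): all voices busy, STEAL voice 0 (pitch 70, oldest) -> assign | voices=[78 88]
Op 4: note_on(71): all voices busy, STEAL voice 1 (pitch 88, oldest) -> assign | voices=[78 71]
Op 5: note_on(64): all voices busy, STEAL voice 0 (pitch 78, oldest) -> assign | voices=[64 71]
Op 6: note_on(68): all voices busy, STEAL voice 1 (pitch 71, oldest) -> assign | voices=[64 68]
Op 7: note_on(73): all voices busy, STEAL voice 0 (pitch 64, oldest) -> assign | voices=[73 68]
Op 8: note_on(86): all voices busy, STEAL voice 1 (pitch 68, oldest) -> assign | voices=[73 86]
Op 9: note_off(86): free voice 1 | voices=[73 -]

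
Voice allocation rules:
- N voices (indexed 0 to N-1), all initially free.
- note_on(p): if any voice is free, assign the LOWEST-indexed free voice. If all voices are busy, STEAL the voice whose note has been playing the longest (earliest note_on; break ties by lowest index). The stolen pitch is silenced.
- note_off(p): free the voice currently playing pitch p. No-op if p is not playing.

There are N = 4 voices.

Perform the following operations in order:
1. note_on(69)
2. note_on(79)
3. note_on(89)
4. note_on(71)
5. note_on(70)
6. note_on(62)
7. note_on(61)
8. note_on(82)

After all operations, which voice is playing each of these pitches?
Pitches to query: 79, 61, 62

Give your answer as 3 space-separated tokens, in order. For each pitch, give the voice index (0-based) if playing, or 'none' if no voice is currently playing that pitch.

Op 1: note_on(69): voice 0 is free -> assigned | voices=[69 - - -]
Op 2: note_on(79): voice 1 is free -> assigned | voices=[69 79 - -]
Op 3: note_on(89): voice 2 is free -> assigned | voices=[69 79 89 -]
Op 4: note_on(71): voice 3 is free -> assigned | voices=[69 79 89 71]
Op 5: note_on(70): all voices busy, STEAL voice 0 (pitch 69, oldest) -> assign | voices=[70 79 89 71]
Op 6: note_on(62): all voices busy, STEAL voice 1 (pitch 79, oldest) -> assign | voices=[70 62 89 71]
Op 7: note_on(61): all voices busy, STEAL voice 2 (pitch 89, oldest) -> assign | voices=[70 62 61 71]
Op 8: note_on(82): all voices busy, STEAL voice 3 (pitch 71, oldest) -> assign | voices=[70 62 61 82]

Answer: none 2 1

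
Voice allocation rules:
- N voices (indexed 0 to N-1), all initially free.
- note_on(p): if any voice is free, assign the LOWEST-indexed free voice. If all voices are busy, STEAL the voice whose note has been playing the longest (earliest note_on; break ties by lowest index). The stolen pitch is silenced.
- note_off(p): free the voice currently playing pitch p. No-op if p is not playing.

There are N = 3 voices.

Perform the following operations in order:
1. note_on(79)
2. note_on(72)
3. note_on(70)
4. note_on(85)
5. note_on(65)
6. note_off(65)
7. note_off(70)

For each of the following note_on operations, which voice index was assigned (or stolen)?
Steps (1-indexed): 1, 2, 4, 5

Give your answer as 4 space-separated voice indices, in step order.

Op 1: note_on(79): voice 0 is free -> assigned | voices=[79 - -]
Op 2: note_on(72): voice 1 is free -> assigned | voices=[79 72 -]
Op 3: note_on(70): voice 2 is free -> assigned | voices=[79 72 70]
Op 4: note_on(85): all voices busy, STEAL voice 0 (pitch 79, oldest) -> assign | voices=[85 72 70]
Op 5: note_on(65): all voices busy, STEAL voice 1 (pitch 72, oldest) -> assign | voices=[85 65 70]
Op 6: note_off(65): free voice 1 | voices=[85 - 70]
Op 7: note_off(70): free voice 2 | voices=[85 - -]

Answer: 0 1 0 1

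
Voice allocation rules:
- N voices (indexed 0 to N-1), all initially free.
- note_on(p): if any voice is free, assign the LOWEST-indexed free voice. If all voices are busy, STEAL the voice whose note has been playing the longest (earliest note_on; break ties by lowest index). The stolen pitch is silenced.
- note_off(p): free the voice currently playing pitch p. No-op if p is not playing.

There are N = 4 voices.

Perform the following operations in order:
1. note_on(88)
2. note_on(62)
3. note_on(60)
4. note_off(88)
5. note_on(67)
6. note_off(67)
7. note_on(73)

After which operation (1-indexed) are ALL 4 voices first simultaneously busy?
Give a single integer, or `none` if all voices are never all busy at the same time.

Answer: none

Derivation:
Op 1: note_on(88): voice 0 is free -> assigned | voices=[88 - - -]
Op 2: note_on(62): voice 1 is free -> assigned | voices=[88 62 - -]
Op 3: note_on(60): voice 2 is free -> assigned | voices=[88 62 60 -]
Op 4: note_off(88): free voice 0 | voices=[- 62 60 -]
Op 5: note_on(67): voice 0 is free -> assigned | voices=[67 62 60 -]
Op 6: note_off(67): free voice 0 | voices=[- 62 60 -]
Op 7: note_on(73): voice 0 is free -> assigned | voices=[73 62 60 -]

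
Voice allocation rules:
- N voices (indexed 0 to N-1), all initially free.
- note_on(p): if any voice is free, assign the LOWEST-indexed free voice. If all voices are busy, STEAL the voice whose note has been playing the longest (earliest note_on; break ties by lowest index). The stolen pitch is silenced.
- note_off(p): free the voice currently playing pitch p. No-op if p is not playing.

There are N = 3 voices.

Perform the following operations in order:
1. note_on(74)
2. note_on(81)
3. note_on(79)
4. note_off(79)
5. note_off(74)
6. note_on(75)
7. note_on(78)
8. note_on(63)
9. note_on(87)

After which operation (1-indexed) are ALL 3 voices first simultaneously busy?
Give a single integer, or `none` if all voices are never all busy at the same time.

Op 1: note_on(74): voice 0 is free -> assigned | voices=[74 - -]
Op 2: note_on(81): voice 1 is free -> assigned | voices=[74 81 -]
Op 3: note_on(79): voice 2 is free -> assigned | voices=[74 81 79]
Op 4: note_off(79): free voice 2 | voices=[74 81 -]
Op 5: note_off(74): free voice 0 | voices=[- 81 -]
Op 6: note_on(75): voice 0 is free -> assigned | voices=[75 81 -]
Op 7: note_on(78): voice 2 is free -> assigned | voices=[75 81 78]
Op 8: note_on(63): all voices busy, STEAL voice 1 (pitch 81, oldest) -> assign | voices=[75 63 78]
Op 9: note_on(87): all voices busy, STEAL voice 0 (pitch 75, oldest) -> assign | voices=[87 63 78]

Answer: 3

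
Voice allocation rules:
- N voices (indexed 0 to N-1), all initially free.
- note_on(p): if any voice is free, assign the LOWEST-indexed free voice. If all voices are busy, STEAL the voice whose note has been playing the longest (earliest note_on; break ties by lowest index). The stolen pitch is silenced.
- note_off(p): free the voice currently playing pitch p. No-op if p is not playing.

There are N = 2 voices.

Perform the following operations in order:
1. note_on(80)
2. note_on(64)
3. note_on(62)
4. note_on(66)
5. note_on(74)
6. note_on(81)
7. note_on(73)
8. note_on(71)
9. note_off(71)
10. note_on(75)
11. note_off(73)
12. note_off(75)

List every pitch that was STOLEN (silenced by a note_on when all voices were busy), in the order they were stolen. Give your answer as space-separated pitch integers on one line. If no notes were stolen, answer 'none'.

Answer: 80 64 62 66 74 81

Derivation:
Op 1: note_on(80): voice 0 is free -> assigned | voices=[80 -]
Op 2: note_on(64): voice 1 is free -> assigned | voices=[80 64]
Op 3: note_on(62): all voices busy, STEAL voice 0 (pitch 80, oldest) -> assign | voices=[62 64]
Op 4: note_on(66): all voices busy, STEAL voice 1 (pitch 64, oldest) -> assign | voices=[62 66]
Op 5: note_on(74): all voices busy, STEAL voice 0 (pitch 62, oldest) -> assign | voices=[74 66]
Op 6: note_on(81): all voices busy, STEAL voice 1 (pitch 66, oldest) -> assign | voices=[74 81]
Op 7: note_on(73): all voices busy, STEAL voice 0 (pitch 74, oldest) -> assign | voices=[73 81]
Op 8: note_on(71): all voices busy, STEAL voice 1 (pitch 81, oldest) -> assign | voices=[73 71]
Op 9: note_off(71): free voice 1 | voices=[73 -]
Op 10: note_on(75): voice 1 is free -> assigned | voices=[73 75]
Op 11: note_off(73): free voice 0 | voices=[- 75]
Op 12: note_off(75): free voice 1 | voices=[- -]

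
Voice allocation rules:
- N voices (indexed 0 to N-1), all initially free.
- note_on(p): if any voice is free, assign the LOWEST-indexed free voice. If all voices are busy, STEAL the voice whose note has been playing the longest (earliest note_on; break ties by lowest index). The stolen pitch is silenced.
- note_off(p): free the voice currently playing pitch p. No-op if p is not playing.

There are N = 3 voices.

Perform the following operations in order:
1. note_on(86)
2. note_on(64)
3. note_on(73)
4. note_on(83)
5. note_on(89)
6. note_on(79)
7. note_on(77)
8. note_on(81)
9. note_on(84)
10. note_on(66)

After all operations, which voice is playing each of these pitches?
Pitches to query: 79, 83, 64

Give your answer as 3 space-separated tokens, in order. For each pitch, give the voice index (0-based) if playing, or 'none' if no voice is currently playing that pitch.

Answer: none none none

Derivation:
Op 1: note_on(86): voice 0 is free -> assigned | voices=[86 - -]
Op 2: note_on(64): voice 1 is free -> assigned | voices=[86 64 -]
Op 3: note_on(73): voice 2 is free -> assigned | voices=[86 64 73]
Op 4: note_on(83): all voices busy, STEAL voice 0 (pitch 86, oldest) -> assign | voices=[83 64 73]
Op 5: note_on(89): all voices busy, STEAL voice 1 (pitch 64, oldest) -> assign | voices=[83 89 73]
Op 6: note_on(79): all voices busy, STEAL voice 2 (pitch 73, oldest) -> assign | voices=[83 89 79]
Op 7: note_on(77): all voices busy, STEAL voice 0 (pitch 83, oldest) -> assign | voices=[77 89 79]
Op 8: note_on(81): all voices busy, STEAL voice 1 (pitch 89, oldest) -> assign | voices=[77 81 79]
Op 9: note_on(84): all voices busy, STEAL voice 2 (pitch 79, oldest) -> assign | voices=[77 81 84]
Op 10: note_on(66): all voices busy, STEAL voice 0 (pitch 77, oldest) -> assign | voices=[66 81 84]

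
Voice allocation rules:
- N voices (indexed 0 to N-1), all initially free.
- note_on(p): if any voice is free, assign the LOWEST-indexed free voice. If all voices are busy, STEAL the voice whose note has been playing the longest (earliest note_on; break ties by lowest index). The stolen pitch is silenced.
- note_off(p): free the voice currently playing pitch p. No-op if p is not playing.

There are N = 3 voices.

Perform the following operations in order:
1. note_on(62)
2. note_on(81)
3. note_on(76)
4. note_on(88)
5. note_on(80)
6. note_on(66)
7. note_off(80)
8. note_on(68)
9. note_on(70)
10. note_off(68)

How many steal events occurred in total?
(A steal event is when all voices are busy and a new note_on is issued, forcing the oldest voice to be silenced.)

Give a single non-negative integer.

Answer: 4

Derivation:
Op 1: note_on(62): voice 0 is free -> assigned | voices=[62 - -]
Op 2: note_on(81): voice 1 is free -> assigned | voices=[62 81 -]
Op 3: note_on(76): voice 2 is free -> assigned | voices=[62 81 76]
Op 4: note_on(88): all voices busy, STEAL voice 0 (pitch 62, oldest) -> assign | voices=[88 81 76]
Op 5: note_on(80): all voices busy, STEAL voice 1 (pitch 81, oldest) -> assign | voices=[88 80 76]
Op 6: note_on(66): all voices busy, STEAL voice 2 (pitch 76, oldest) -> assign | voices=[88 80 66]
Op 7: note_off(80): free voice 1 | voices=[88 - 66]
Op 8: note_on(68): voice 1 is free -> assigned | voices=[88 68 66]
Op 9: note_on(70): all voices busy, STEAL voice 0 (pitch 88, oldest) -> assign | voices=[70 68 66]
Op 10: note_off(68): free voice 1 | voices=[70 - 66]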